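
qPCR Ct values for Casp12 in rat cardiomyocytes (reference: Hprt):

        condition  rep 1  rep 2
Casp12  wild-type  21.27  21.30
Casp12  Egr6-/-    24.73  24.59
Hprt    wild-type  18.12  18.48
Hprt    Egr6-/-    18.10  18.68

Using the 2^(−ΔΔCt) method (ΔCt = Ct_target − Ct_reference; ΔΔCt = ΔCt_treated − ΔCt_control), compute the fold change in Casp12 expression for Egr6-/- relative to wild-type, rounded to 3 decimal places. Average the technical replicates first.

0.103

Mean Ct: Casp12 wild-type 21.285; Casp12 Egr6-/- 24.660; Hprt wild-type 18.300; Hprt Egr6-/- 18.390
ΔCt(wild-type) = 21.285 − 18.300 = 2.985
ΔCt(Egr6-/-) = 24.660 − 18.390 = 6.270
ΔΔCt = 6.270 − 2.985 = 3.285
Fold change = 2^(−3.285) = 0.1026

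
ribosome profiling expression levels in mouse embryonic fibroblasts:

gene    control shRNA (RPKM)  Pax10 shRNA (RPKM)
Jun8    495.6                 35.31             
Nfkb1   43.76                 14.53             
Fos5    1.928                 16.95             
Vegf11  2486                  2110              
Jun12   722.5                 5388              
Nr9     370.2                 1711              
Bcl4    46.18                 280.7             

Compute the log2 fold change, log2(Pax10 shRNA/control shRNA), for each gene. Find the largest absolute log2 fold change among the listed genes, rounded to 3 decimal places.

log2(35.31/495.6) = -3.811  (Jun8)
log2(14.53/43.76) = -1.591  (Nfkb1)
log2(16.95/1.928) = 3.136  (Fos5)
log2(2110/2486) = -0.237  (Vegf11)
log2(5388/722.5) = 2.899  (Jun12)
log2(1711/370.2) = 2.208  (Nr9)
log2(280.7/46.18) = 2.604  (Bcl4)
The largest magnitude belongs to Jun8.

3.811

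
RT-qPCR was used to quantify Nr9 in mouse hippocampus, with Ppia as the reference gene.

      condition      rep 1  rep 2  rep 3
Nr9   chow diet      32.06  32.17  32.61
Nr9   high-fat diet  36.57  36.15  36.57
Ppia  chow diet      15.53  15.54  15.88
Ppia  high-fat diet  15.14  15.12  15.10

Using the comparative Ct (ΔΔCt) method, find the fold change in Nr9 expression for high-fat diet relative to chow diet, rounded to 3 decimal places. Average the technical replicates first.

Mean Ct: Nr9 chow diet 32.280; Nr9 high-fat diet 36.430; Ppia chow diet 15.650; Ppia high-fat diet 15.120
ΔCt(chow diet) = 32.280 − 15.650 = 16.630
ΔCt(high-fat diet) = 36.430 − 15.120 = 21.310
ΔΔCt = 21.310 − 16.630 = 4.680
Fold change = 2^(−4.680) = 0.0390

0.039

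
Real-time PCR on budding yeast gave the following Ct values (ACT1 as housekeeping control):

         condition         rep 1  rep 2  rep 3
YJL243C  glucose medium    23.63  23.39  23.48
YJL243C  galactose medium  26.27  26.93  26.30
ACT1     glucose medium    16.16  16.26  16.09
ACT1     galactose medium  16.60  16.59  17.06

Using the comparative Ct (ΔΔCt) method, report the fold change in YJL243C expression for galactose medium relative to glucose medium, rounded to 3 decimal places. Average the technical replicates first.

Mean Ct: YJL243C glucose medium 23.500; YJL243C galactose medium 26.500; ACT1 glucose medium 16.170; ACT1 galactose medium 16.750
ΔCt(glucose medium) = 23.500 − 16.170 = 7.330
ΔCt(galactose medium) = 26.500 − 16.750 = 9.750
ΔΔCt = 9.750 − 7.330 = 2.420
Fold change = 2^(−2.420) = 0.1869

0.187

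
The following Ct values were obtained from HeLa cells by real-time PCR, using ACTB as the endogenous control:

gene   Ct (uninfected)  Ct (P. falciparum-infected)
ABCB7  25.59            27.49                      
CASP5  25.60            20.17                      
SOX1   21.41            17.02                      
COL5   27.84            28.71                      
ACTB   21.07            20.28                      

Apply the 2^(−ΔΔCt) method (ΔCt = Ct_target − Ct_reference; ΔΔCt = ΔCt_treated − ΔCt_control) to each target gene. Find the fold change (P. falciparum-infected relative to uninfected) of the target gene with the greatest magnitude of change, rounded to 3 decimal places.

ABCB7: ΔΔCt = (27.49−20.28) − (25.59−21.07) = 7.21 − 4.52 = 2.69; fold change = 2^-2.69 = 0.155
CASP5: ΔΔCt = (20.17−20.28) − (25.60−21.07) = -0.11 − 4.53 = -4.64; fold change = 2^4.64 = 24.933
SOX1: ΔΔCt = (17.02−20.28) − (21.41−21.07) = -3.26 − 0.34 = -3.60; fold change = 2^3.60 = 12.126
COL5: ΔΔCt = (28.71−20.28) − (27.84−21.07) = 8.43 − 6.77 = 1.66; fold change = 2^-1.66 = 0.316
CASP5 has the largest |ΔΔCt| = 4.64.

24.933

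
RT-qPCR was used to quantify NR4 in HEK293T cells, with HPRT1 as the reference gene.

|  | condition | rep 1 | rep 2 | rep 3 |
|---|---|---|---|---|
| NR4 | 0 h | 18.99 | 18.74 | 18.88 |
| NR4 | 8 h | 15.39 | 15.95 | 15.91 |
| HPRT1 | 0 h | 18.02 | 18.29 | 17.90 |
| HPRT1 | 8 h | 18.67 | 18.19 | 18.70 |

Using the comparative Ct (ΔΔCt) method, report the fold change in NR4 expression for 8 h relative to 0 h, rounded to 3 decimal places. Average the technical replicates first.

Mean Ct: NR4 0 h 18.870; NR4 8 h 15.750; HPRT1 0 h 18.070; HPRT1 8 h 18.520
ΔCt(0 h) = 18.870 − 18.070 = 0.800
ΔCt(8 h) = 15.750 − 18.520 = -2.770
ΔΔCt = -2.770 − 0.800 = -3.570
Fold change = 2^(−(-3.570)) = 2^3.570 = 11.8762

11.876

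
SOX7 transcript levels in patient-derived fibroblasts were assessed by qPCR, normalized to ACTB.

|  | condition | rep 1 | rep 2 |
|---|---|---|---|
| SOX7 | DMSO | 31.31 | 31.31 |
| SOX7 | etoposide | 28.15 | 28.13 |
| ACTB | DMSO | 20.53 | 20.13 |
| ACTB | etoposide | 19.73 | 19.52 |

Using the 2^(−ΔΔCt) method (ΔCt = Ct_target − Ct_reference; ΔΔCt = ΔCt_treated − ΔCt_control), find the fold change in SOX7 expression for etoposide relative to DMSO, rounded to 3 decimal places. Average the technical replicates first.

5.521

Mean Ct: SOX7 DMSO 31.310; SOX7 etoposide 28.140; ACTB DMSO 20.330; ACTB etoposide 19.625
ΔCt(DMSO) = 31.310 − 20.330 = 10.980
ΔCt(etoposide) = 28.140 − 19.625 = 8.515
ΔΔCt = 8.515 − 10.980 = -2.465
Fold change = 2^(−(-2.465)) = 2^2.465 = 5.5213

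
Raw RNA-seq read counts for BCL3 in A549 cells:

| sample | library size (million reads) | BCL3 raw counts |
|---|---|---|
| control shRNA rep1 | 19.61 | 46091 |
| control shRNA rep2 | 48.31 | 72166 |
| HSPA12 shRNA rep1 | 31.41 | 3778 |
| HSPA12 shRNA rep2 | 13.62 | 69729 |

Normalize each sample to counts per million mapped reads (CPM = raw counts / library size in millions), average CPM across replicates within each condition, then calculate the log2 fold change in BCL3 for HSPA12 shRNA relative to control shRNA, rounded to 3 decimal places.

CPM(control shRNA rep1) = 46091 / 19.61 = 2350.3825
CPM(control shRNA rep2) = 72166 / 48.31 = 1493.8108
CPM(HSPA12 shRNA rep1) = 3778 / 31.41 = 120.2802
CPM(HSPA12 shRNA rep2) = 69729 / 13.62 = 5119.6035
mean CPM(control shRNA) = 1922.0966; mean CPM(HSPA12 shRNA) = 2619.9418
Fold change = 2619.9418 / 1922.0966 = 1.36306
log2(1.36306) = 0.4469

0.447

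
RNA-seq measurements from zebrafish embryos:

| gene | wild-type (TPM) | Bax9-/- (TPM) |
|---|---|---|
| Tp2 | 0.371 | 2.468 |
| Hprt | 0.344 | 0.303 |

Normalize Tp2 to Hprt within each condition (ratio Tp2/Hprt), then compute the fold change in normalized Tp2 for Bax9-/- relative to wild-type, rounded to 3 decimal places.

7.552

Tp2/Hprt (wild-type) = 0.371 / 0.344 = 1.0785
Tp2/Hprt (Bax9-/-) = 2.468 / 0.303 = 8.1452
Fold change = 8.1452 / 1.0785 = 7.5524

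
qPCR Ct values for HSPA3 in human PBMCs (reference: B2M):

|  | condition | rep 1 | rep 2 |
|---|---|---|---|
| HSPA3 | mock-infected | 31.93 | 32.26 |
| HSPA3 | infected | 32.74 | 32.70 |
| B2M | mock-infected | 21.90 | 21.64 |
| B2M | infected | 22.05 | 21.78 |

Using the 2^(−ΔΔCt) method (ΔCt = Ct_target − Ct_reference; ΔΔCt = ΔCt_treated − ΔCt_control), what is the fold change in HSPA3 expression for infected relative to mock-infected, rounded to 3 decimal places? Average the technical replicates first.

0.717

Mean Ct: HSPA3 mock-infected 32.095; HSPA3 infected 32.720; B2M mock-infected 21.770; B2M infected 21.915
ΔCt(mock-infected) = 32.095 − 21.770 = 10.325
ΔCt(infected) = 32.720 − 21.915 = 10.805
ΔΔCt = 10.805 − 10.325 = 0.480
Fold change = 2^(−0.480) = 0.7170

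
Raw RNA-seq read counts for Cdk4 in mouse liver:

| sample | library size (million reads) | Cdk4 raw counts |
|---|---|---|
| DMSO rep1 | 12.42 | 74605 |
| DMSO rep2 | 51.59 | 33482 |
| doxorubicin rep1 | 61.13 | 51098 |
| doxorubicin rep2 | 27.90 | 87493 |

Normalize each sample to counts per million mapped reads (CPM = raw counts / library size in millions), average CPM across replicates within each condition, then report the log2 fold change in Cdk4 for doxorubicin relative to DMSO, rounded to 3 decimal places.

CPM(DMSO rep1) = 74605 / 12.42 = 6006.8438
CPM(DMSO rep2) = 33482 / 51.59 = 649.0017
CPM(doxorubicin rep1) = 51098 / 61.13 = 835.8907
CPM(doxorubicin rep2) = 87493 / 27.90 = 3135.9498
mean CPM(DMSO) = 3327.9228; mean CPM(doxorubicin) = 1985.9203
Fold change = 1985.9203 / 3327.9228 = 0.59674
log2(0.59674) = -0.7448

-0.745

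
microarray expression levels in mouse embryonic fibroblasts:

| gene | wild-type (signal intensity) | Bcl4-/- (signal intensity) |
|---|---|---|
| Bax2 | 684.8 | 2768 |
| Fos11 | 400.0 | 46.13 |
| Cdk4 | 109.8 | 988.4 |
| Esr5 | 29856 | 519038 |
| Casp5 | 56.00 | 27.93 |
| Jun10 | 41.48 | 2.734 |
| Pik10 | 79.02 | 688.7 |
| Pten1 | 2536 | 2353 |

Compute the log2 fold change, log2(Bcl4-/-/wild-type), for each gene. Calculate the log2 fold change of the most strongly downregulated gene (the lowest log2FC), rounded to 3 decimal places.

log2(2768/684.8) = 2.015  (Bax2)
log2(46.13/400.0) = -3.116  (Fos11)
log2(988.4/109.8) = 3.170  (Cdk4)
log2(519038/29856) = 4.120  (Esr5)
log2(27.93/56.00) = -1.004  (Casp5)
log2(2.734/41.48) = -3.923  (Jun10)
log2(688.7/79.02) = 3.124  (Pik10)
log2(2353/2536) = -0.108  (Pten1)
Jun10 is most strongly downregulated.

-3.923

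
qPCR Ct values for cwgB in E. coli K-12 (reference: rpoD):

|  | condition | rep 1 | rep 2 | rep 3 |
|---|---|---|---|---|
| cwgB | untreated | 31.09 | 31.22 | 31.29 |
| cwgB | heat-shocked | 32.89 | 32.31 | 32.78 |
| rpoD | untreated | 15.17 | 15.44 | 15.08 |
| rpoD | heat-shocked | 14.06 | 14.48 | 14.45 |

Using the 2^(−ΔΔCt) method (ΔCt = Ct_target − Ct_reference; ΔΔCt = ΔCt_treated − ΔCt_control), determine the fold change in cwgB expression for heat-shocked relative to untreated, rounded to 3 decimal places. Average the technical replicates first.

0.195

Mean Ct: cwgB untreated 31.200; cwgB heat-shocked 32.660; rpoD untreated 15.230; rpoD heat-shocked 14.330
ΔCt(untreated) = 31.200 − 15.230 = 15.970
ΔCt(heat-shocked) = 32.660 − 14.330 = 18.330
ΔΔCt = 18.330 − 15.970 = 2.360
Fold change = 2^(−2.360) = 0.1948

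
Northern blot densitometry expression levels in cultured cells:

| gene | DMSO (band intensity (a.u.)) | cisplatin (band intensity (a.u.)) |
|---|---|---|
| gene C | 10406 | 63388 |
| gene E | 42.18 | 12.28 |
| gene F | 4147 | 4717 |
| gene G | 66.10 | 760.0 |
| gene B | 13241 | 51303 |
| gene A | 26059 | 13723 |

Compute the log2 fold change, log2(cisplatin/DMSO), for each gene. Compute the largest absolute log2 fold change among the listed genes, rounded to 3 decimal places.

log2(63388/10406) = 2.607  (gene C)
log2(12.28/42.18) = -1.780  (gene E)
log2(4717/4147) = 0.186  (gene F)
log2(760.0/66.10) = 3.523  (gene G)
log2(51303/13241) = 1.954  (gene B)
log2(13723/26059) = -0.925  (gene A)
The largest magnitude belongs to gene G.

3.523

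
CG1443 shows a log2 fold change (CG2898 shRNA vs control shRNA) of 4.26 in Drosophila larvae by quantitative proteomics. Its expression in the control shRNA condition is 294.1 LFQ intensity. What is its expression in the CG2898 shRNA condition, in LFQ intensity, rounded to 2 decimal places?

5634.86

Fold change = 2^(4.26) = 19.1597
CG2898 shRNA expression = 294.1 × 19.1597 = 5634.86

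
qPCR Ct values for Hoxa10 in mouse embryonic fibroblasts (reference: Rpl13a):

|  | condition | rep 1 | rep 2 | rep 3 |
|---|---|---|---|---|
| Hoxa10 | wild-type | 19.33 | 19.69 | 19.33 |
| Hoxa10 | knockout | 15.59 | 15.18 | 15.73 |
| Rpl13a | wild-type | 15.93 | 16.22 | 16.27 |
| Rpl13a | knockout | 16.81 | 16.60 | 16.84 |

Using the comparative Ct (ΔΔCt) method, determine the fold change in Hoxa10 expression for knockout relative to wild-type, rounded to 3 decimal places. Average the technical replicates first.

Mean Ct: Hoxa10 wild-type 19.450; Hoxa10 knockout 15.500; Rpl13a wild-type 16.140; Rpl13a knockout 16.750
ΔCt(wild-type) = 19.450 − 16.140 = 3.310
ΔCt(knockout) = 15.500 − 16.750 = -1.250
ΔΔCt = -1.250 − 3.310 = -4.560
Fold change = 2^(−(-4.560)) = 2^4.560 = 23.5883

23.588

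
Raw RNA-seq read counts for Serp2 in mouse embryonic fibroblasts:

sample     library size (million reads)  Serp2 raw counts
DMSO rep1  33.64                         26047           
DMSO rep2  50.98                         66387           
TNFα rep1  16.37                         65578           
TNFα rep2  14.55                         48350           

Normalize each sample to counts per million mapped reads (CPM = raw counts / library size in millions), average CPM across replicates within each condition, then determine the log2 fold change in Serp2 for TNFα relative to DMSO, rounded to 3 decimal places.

CPM(DMSO rep1) = 26047 / 33.64 = 774.2866
CPM(DMSO rep2) = 66387 / 50.98 = 1302.2166
CPM(TNFα rep1) = 65578 / 16.37 = 4005.9866
CPM(TNFα rep2) = 48350 / 14.55 = 3323.0241
mean CPM(DMSO) = 1038.2516; mean CPM(TNFα) = 3664.5053
Fold change = 3664.5053 / 1038.2516 = 3.52950
log2(3.52950) = 1.8195

1.819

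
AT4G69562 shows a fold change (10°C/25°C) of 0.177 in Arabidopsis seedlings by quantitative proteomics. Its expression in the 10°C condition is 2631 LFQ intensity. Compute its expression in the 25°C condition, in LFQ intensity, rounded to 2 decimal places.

14864.41

25°C expression = 2631 / 0.177 = 14864.41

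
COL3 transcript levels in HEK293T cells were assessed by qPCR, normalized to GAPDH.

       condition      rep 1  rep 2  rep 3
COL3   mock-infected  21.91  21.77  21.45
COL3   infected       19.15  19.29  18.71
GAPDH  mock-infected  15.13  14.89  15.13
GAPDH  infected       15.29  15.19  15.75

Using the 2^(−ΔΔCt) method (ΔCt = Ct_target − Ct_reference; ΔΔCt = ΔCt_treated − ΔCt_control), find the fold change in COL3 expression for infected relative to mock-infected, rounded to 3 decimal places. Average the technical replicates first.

Mean Ct: COL3 mock-infected 21.710; COL3 infected 19.050; GAPDH mock-infected 15.050; GAPDH infected 15.410
ΔCt(mock-infected) = 21.710 − 15.050 = 6.660
ΔCt(infected) = 19.050 − 15.410 = 3.640
ΔΔCt = 3.640 − 6.660 = -3.020
Fold change = 2^(−(-3.020)) = 2^3.020 = 8.1117

8.112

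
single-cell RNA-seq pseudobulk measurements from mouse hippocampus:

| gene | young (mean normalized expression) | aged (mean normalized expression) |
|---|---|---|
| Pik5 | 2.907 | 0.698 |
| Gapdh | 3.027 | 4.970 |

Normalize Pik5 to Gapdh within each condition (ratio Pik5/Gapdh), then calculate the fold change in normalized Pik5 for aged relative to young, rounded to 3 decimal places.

Pik5/Gapdh (young) = 2.907 / 3.027 = 0.96036
Pik5/Gapdh (aged) = 0.698 / 4.970 = 0.14044
Fold change = 0.14044 / 0.96036 = 0.1462

0.146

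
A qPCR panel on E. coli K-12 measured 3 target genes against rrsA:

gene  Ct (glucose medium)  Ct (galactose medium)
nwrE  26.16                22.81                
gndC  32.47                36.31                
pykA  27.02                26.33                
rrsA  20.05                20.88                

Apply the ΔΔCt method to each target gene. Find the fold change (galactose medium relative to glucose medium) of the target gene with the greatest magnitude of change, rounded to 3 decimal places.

nwrE: ΔΔCt = (22.81−20.88) − (26.16−20.05) = 1.93 − 6.11 = -4.18; fold change = 2^4.18 = 18.126
gndC: ΔΔCt = (36.31−20.88) − (32.47−20.05) = 15.43 − 12.42 = 3.01; fold change = 2^-3.01 = 0.124
pykA: ΔΔCt = (26.33−20.88) − (27.02−20.05) = 5.45 − 6.97 = -1.52; fold change = 2^1.52 = 2.868
nwrE has the largest |ΔΔCt| = 4.18.

18.126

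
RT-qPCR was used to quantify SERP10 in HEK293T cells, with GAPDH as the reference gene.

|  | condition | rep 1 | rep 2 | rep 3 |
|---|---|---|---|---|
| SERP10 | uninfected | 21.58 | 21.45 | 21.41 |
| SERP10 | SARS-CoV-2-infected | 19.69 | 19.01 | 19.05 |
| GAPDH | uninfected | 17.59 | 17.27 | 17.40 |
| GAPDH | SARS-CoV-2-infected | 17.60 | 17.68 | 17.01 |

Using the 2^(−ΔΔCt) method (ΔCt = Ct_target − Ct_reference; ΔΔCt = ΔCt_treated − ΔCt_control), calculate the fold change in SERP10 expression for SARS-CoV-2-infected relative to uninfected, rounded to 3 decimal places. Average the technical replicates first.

4.724

Mean Ct: SERP10 uninfected 21.480; SERP10 SARS-CoV-2-infected 19.250; GAPDH uninfected 17.420; GAPDH SARS-CoV-2-infected 17.430
ΔCt(uninfected) = 21.480 − 17.420 = 4.060
ΔCt(SARS-CoV-2-infected) = 19.250 − 17.430 = 1.820
ΔΔCt = 1.820 − 4.060 = -2.240
Fold change = 2^(−(-2.240)) = 2^2.240 = 4.7240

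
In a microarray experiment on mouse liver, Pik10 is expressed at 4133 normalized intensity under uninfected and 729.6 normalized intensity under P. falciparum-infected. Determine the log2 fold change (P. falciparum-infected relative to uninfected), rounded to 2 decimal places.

-2.50

Fold change = 729.6 / 4133 = 0.1765
log2(0.1765) = -2.502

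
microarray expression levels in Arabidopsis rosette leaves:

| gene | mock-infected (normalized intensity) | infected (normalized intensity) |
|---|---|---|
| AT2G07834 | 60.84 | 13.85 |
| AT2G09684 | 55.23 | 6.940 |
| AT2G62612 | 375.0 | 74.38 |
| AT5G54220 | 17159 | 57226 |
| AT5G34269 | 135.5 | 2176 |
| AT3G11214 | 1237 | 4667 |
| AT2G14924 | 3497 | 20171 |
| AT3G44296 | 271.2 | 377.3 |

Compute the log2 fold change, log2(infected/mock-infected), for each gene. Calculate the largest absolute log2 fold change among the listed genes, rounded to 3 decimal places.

log2(13.85/60.84) = -2.135  (AT2G07834)
log2(6.940/55.23) = -2.992  (AT2G09684)
log2(74.38/375.0) = -2.334  (AT2G62612)
log2(57226/17159) = 1.738  (AT5G54220)
log2(2176/135.5) = 4.005  (AT5G34269)
log2(4667/1237) = 1.916  (AT3G11214)
log2(20171/3497) = 2.528  (AT2G14924)
log2(377.3/271.2) = 0.476  (AT3G44296)
The largest magnitude belongs to AT5G34269.

4.005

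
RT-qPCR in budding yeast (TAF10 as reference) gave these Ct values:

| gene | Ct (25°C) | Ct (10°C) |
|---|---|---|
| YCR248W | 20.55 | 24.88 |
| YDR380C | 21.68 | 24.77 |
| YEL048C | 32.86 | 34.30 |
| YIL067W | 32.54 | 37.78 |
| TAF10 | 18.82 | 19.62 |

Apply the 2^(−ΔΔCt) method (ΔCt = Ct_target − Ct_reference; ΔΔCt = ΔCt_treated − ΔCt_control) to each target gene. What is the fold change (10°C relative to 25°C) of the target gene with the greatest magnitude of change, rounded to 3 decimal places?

0.046

YCR248W: ΔΔCt = (24.88−19.62) − (20.55−18.82) = 5.26 − 1.73 = 3.53; fold change = 2^-3.53 = 0.087
YDR380C: ΔΔCt = (24.77−19.62) − (21.68−18.82) = 5.15 − 2.86 = 2.29; fold change = 2^-2.29 = 0.204
YEL048C: ΔΔCt = (34.30−19.62) − (32.86−18.82) = 14.68 − 14.04 = 0.64; fold change = 2^-0.64 = 0.642
YIL067W: ΔΔCt = (37.78−19.62) − (32.54−18.82) = 18.16 − 13.72 = 4.44; fold change = 2^-4.44 = 0.046
YIL067W has the largest |ΔΔCt| = 4.44.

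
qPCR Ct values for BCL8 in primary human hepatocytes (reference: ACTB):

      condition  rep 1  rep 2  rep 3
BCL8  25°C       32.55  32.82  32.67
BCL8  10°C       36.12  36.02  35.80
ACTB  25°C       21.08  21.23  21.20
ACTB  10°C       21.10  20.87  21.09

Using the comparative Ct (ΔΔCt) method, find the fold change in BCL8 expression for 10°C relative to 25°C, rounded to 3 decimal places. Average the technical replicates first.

0.092

Mean Ct: BCL8 25°C 32.680; BCL8 10°C 35.980; ACTB 25°C 21.170; ACTB 10°C 21.020
ΔCt(25°C) = 32.680 − 21.170 = 11.510
ΔCt(10°C) = 35.980 − 21.020 = 14.960
ΔΔCt = 14.960 − 11.510 = 3.450
Fold change = 2^(−3.450) = 0.0915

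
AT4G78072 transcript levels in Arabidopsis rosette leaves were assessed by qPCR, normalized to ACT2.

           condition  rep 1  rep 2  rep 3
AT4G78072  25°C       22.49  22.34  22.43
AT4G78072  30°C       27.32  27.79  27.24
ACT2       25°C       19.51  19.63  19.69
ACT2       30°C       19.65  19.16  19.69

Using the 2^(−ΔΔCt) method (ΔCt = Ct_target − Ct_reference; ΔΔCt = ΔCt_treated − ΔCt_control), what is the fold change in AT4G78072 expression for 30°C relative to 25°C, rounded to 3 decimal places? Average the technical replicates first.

0.028

Mean Ct: AT4G78072 25°C 22.420; AT4G78072 30°C 27.450; ACT2 25°C 19.610; ACT2 30°C 19.500
ΔCt(25°C) = 22.420 − 19.610 = 2.810
ΔCt(30°C) = 27.450 − 19.500 = 7.950
ΔΔCt = 7.950 − 2.810 = 5.140
Fold change = 2^(−5.140) = 0.0284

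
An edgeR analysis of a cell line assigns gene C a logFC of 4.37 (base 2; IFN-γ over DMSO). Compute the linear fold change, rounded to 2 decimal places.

20.68

Fold change = 2^(4.37) = 20.678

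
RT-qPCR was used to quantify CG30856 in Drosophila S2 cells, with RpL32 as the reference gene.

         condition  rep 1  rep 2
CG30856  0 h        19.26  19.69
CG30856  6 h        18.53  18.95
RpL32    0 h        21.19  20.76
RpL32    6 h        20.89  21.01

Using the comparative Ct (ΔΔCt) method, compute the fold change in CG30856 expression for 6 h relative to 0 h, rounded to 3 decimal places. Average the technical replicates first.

Mean Ct: CG30856 0 h 19.475; CG30856 6 h 18.740; RpL32 0 h 20.975; RpL32 6 h 20.950
ΔCt(0 h) = 19.475 − 20.975 = -1.500
ΔCt(6 h) = 18.740 − 20.950 = -2.210
ΔΔCt = -2.210 − (-1.500) = -0.710
Fold change = 2^(−(-0.710)) = 2^0.710 = 1.6358

1.636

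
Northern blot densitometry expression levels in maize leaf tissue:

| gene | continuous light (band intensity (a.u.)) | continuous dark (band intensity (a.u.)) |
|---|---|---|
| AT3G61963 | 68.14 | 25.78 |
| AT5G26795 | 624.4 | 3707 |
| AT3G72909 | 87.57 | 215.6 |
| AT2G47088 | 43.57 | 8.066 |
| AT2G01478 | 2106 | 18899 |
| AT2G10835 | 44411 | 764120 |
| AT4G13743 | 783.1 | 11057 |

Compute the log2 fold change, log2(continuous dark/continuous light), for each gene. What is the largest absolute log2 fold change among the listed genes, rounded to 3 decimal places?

log2(25.78/68.14) = -1.402  (AT3G61963)
log2(3707/624.4) = 2.570  (AT5G26795)
log2(215.6/87.57) = 1.300  (AT3G72909)
log2(8.066/43.57) = -2.433  (AT2G47088)
log2(18899/2106) = 3.166  (AT2G01478)
log2(764120/44411) = 4.105  (AT2G10835)
log2(11057/783.1) = 3.820  (AT4G13743)
The largest magnitude belongs to AT2G10835.

4.105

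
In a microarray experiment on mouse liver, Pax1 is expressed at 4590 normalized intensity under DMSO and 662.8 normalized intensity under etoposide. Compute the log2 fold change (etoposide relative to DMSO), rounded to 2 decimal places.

-2.79

Fold change = 662.8 / 4590 = 0.1444
log2(0.1444) = -2.792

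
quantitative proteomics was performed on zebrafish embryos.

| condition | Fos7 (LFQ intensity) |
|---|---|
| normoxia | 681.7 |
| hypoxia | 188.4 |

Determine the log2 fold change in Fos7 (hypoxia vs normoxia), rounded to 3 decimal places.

Fold change = 188.4 / 681.7 = 0.2764
log2(0.2764) = -1.8553

-1.855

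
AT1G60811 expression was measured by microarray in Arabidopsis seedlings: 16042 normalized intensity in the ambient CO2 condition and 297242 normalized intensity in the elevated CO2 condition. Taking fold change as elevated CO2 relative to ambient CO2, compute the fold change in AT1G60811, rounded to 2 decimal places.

18.53

Fold change = 297242 / 16042 = 18.529
AT1G60811 is upregulated.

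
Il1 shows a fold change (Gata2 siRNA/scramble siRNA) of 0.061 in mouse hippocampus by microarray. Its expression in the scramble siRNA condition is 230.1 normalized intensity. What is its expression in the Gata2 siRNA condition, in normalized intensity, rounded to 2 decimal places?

14.04

Gata2 siRNA expression = 230.1 × 0.061 = 14.04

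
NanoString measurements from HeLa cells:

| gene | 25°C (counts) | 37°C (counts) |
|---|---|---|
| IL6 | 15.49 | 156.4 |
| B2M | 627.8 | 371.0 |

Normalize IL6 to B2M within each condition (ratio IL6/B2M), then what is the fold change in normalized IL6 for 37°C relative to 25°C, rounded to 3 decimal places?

IL6/B2M (25°C) = 15.49 / 627.8 = 0.024673
IL6/B2M (37°C) = 156.4 / 371.0 = 0.42156
Fold change = 0.42156 / 0.024673 = 17.0857

17.086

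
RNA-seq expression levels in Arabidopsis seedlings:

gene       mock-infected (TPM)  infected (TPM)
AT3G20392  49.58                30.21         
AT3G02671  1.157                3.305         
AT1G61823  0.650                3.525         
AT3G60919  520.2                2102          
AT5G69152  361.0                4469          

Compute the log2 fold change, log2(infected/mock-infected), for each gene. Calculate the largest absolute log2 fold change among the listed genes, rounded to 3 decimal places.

log2(30.21/49.58) = -0.715  (AT3G20392)
log2(3.305/1.157) = 1.514  (AT3G02671)
log2(3.525/0.650) = 2.439  (AT1G61823)
log2(2102/520.2) = 2.015  (AT3G60919)
log2(4469/361.0) = 3.630  (AT5G69152)
The largest magnitude belongs to AT5G69152.

3.630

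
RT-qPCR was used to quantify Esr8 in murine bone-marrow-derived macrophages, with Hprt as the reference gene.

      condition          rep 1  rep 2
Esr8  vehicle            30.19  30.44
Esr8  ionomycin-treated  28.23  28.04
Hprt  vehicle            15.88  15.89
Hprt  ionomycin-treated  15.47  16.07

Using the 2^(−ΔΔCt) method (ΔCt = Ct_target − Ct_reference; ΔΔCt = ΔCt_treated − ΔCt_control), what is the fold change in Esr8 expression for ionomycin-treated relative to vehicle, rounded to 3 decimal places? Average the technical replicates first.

4.184

Mean Ct: Esr8 vehicle 30.315; Esr8 ionomycin-treated 28.135; Hprt vehicle 15.885; Hprt ionomycin-treated 15.770
ΔCt(vehicle) = 30.315 − 15.885 = 14.430
ΔCt(ionomycin-treated) = 28.135 − 15.770 = 12.365
ΔΔCt = 12.365 − 14.430 = -2.065
Fold change = 2^(−(-2.065)) = 2^2.065 = 4.1843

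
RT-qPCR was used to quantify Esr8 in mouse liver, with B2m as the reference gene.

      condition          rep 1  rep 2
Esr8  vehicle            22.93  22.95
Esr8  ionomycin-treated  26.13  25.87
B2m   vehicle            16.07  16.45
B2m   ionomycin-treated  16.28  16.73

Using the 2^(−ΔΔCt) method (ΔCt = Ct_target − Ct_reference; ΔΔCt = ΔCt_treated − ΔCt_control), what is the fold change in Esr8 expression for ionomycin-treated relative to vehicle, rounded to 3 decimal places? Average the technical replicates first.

Mean Ct: Esr8 vehicle 22.940; Esr8 ionomycin-treated 26.000; B2m vehicle 16.260; B2m ionomycin-treated 16.505
ΔCt(vehicle) = 22.940 − 16.260 = 6.680
ΔCt(ionomycin-treated) = 26.000 − 16.505 = 9.495
ΔΔCt = 9.495 − 6.680 = 2.815
Fold change = 2^(−2.815) = 0.1421

0.142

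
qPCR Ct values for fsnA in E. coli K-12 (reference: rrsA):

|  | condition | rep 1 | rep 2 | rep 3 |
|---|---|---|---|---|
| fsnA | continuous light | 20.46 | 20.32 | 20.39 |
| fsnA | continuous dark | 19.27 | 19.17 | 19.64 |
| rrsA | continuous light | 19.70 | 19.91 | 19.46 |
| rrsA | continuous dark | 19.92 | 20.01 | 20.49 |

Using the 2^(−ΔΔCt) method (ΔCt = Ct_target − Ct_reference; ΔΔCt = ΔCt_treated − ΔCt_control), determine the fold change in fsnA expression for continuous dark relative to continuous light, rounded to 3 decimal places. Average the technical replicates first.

Mean Ct: fsnA continuous light 20.390; fsnA continuous dark 19.360; rrsA continuous light 19.690; rrsA continuous dark 20.140
ΔCt(continuous light) = 20.390 − 19.690 = 0.700
ΔCt(continuous dark) = 19.360 − 20.140 = -0.780
ΔΔCt = -0.780 − 0.700 = -1.480
Fold change = 2^(−(-1.480)) = 2^1.480 = 2.7895

2.789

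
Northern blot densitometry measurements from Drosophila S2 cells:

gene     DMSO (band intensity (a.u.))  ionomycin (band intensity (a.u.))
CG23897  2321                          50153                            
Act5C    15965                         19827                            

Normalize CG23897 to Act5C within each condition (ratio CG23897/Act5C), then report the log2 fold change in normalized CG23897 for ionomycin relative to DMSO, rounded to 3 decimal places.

4.121

CG23897/Act5C (DMSO) = 2321 / 15965 = 0.14538
CG23897/Act5C (ionomycin) = 50153 / 19827 = 2.5295
Fold change = 2.5295 / 0.14538 = 17.3994
log2(17.3994) = 4.1210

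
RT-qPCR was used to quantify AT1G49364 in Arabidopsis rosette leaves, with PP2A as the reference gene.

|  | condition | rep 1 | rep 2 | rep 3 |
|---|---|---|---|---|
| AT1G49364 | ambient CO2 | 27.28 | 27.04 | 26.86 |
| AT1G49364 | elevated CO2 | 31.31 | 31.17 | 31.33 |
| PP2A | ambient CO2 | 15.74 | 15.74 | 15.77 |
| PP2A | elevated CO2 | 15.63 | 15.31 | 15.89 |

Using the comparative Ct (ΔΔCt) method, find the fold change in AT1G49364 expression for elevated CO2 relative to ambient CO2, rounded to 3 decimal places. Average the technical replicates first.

Mean Ct: AT1G49364 ambient CO2 27.060; AT1G49364 elevated CO2 31.270; PP2A ambient CO2 15.750; PP2A elevated CO2 15.610
ΔCt(ambient CO2) = 27.060 − 15.750 = 11.310
ΔCt(elevated CO2) = 31.270 − 15.610 = 15.660
ΔΔCt = 15.660 − 11.310 = 4.350
Fold change = 2^(−4.350) = 0.0490

0.049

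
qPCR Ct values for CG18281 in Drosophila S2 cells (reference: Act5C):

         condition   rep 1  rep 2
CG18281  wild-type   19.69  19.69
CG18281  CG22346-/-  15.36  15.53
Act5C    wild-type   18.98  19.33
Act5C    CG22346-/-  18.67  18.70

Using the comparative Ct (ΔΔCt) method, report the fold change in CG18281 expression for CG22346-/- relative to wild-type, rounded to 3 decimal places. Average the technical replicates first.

Mean Ct: CG18281 wild-type 19.690; CG18281 CG22346-/- 15.445; Act5C wild-type 19.155; Act5C CG22346-/- 18.685
ΔCt(wild-type) = 19.690 − 19.155 = 0.535
ΔCt(CG22346-/-) = 15.445 − 18.685 = -3.240
ΔΔCt = -3.240 − 0.535 = -3.775
Fold change = 2^(−(-3.775)) = 2^3.775 = 13.6895

13.690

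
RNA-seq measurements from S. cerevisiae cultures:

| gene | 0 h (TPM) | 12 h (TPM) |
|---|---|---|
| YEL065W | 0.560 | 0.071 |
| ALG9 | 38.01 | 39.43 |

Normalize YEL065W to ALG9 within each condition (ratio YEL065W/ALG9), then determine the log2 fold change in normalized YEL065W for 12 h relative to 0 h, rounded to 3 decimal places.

YEL065W/ALG9 (0 h) = 0.560 / 38.01 = 0.014733
YEL065W/ALG9 (12 h) = 0.071 / 39.43 = 0.0018007
Fold change = 0.0018007 / 0.014733 = 0.1222
log2(0.1222) = -3.0325

-3.032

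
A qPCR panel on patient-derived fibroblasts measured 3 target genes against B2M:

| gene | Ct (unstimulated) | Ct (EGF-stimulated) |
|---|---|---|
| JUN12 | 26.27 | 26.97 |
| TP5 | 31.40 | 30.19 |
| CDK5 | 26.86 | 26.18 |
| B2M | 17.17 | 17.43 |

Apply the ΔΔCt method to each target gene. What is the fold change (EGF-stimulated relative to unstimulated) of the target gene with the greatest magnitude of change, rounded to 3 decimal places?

2.770

JUN12: ΔΔCt = (26.97−17.43) − (26.27−17.17) = 9.54 − 9.10 = 0.44; fold change = 2^-0.44 = 0.737
TP5: ΔΔCt = (30.19−17.43) − (31.40−17.17) = 12.76 − 14.23 = -1.47; fold change = 2^1.47 = 2.770
CDK5: ΔΔCt = (26.18−17.43) − (26.86−17.17) = 8.75 − 9.69 = -0.94; fold change = 2^0.94 = 1.919
TP5 has the largest |ΔΔCt| = 1.47.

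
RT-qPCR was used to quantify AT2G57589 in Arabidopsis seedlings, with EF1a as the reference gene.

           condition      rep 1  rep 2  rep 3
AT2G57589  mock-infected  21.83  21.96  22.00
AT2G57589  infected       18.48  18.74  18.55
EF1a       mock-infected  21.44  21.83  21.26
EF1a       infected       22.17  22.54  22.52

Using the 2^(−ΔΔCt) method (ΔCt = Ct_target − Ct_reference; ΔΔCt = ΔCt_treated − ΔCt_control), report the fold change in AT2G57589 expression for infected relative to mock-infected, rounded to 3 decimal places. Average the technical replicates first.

Mean Ct: AT2G57589 mock-infected 21.930; AT2G57589 infected 18.590; EF1a mock-infected 21.510; EF1a infected 22.410
ΔCt(mock-infected) = 21.930 − 21.510 = 0.420
ΔCt(infected) = 18.590 − 22.410 = -3.820
ΔΔCt = -3.820 − 0.420 = -4.240
Fold change = 2^(−(-4.240)) = 2^4.240 = 18.8959

18.896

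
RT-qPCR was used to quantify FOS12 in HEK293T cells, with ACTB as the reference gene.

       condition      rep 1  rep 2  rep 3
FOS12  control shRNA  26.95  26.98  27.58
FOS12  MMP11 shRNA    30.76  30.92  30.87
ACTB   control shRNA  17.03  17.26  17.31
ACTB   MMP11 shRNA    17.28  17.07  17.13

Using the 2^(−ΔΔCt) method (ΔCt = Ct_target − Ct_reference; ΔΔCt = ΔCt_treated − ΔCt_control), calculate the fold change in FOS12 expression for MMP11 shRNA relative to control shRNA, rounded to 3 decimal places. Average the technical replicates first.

0.076

Mean Ct: FOS12 control shRNA 27.170; FOS12 MMP11 shRNA 30.850; ACTB control shRNA 17.200; ACTB MMP11 shRNA 17.160
ΔCt(control shRNA) = 27.170 − 17.200 = 9.970
ΔCt(MMP11 shRNA) = 30.850 − 17.160 = 13.690
ΔΔCt = 13.690 − 9.970 = 3.720
Fold change = 2^(−3.720) = 0.0759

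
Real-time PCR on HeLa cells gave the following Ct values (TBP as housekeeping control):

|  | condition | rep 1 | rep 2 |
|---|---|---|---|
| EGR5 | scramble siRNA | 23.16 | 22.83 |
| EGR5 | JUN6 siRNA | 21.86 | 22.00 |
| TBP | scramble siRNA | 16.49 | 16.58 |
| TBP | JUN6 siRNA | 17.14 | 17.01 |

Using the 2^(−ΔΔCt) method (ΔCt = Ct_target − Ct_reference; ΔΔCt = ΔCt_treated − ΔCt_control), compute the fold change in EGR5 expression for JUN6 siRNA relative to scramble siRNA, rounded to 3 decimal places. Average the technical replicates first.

3.042

Mean Ct: EGR5 scramble siRNA 22.995; EGR5 JUN6 siRNA 21.930; TBP scramble siRNA 16.535; TBP JUN6 siRNA 17.075
ΔCt(scramble siRNA) = 22.995 − 16.535 = 6.460
ΔCt(JUN6 siRNA) = 21.930 − 17.075 = 4.855
ΔΔCt = 4.855 − 6.460 = -1.605
Fold change = 2^(−(-1.605)) = 2^1.605 = 3.0420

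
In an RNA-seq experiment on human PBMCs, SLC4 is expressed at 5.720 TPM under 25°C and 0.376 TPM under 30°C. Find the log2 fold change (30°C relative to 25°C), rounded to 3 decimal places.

Fold change = 0.376 / 5.720 = 0.0657
log2(0.0657) = -3.9272

-3.927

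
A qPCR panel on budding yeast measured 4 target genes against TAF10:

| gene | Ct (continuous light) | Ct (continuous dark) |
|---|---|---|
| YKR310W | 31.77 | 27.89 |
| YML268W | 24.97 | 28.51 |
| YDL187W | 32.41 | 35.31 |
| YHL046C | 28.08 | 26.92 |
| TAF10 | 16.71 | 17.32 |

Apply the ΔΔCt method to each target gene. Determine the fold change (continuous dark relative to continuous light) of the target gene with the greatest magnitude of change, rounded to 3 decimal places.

22.471

YKR310W: ΔΔCt = (27.89−17.32) − (31.77−16.71) = 10.57 − 15.06 = -4.49; fold change = 2^4.49 = 22.471
YML268W: ΔΔCt = (28.51−17.32) − (24.97−16.71) = 11.19 − 8.26 = 2.93; fold change = 2^-2.93 = 0.131
YDL187W: ΔΔCt = (35.31−17.32) − (32.41−16.71) = 17.99 − 15.70 = 2.29; fold change = 2^-2.29 = 0.204
YHL046C: ΔΔCt = (26.92−17.32) − (28.08−16.71) = 9.60 − 11.37 = -1.77; fold change = 2^1.77 = 3.411
YKR310W has the largest |ΔΔCt| = 4.49.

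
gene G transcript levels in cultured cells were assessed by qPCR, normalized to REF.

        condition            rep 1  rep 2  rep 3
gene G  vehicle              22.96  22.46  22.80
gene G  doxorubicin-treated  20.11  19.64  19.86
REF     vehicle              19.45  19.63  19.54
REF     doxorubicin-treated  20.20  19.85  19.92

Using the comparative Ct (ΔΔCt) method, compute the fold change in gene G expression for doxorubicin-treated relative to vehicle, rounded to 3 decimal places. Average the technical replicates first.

9.987

Mean Ct: gene G vehicle 22.740; gene G doxorubicin-treated 19.870; REF vehicle 19.540; REF doxorubicin-treated 19.990
ΔCt(vehicle) = 22.740 − 19.540 = 3.200
ΔCt(doxorubicin-treated) = 19.870 − 19.990 = -0.120
ΔΔCt = -0.120 − 3.200 = -3.320
Fold change = 2^(−(-3.320)) = 2^3.320 = 9.9866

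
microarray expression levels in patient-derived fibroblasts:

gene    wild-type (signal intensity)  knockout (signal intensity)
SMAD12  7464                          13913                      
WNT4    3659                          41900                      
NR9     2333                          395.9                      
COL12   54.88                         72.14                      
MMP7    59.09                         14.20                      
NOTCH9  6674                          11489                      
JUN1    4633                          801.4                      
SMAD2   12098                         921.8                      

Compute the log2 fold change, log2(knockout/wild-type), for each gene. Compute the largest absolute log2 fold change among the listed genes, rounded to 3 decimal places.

3.714

log2(13913/7464) = 0.898  (SMAD12)
log2(41900/3659) = 3.517  (WNT4)
log2(395.9/2333) = -2.559  (NR9)
log2(72.14/54.88) = 0.395  (COL12)
log2(14.20/59.09) = -2.057  (MMP7)
log2(11489/6674) = 0.784  (NOTCH9)
log2(801.4/4633) = -2.531  (JUN1)
log2(921.8/12098) = -3.714  (SMAD2)
The largest magnitude belongs to SMAD2.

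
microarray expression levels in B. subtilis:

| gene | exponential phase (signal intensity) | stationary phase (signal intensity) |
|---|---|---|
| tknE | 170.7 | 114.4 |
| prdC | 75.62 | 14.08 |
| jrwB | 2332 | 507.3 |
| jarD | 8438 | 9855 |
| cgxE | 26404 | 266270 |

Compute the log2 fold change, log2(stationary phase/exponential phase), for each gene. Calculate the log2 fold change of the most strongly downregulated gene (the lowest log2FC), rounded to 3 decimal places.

log2(114.4/170.7) = -0.577  (tknE)
log2(14.08/75.62) = -2.425  (prdC)
log2(507.3/2332) = -2.201  (jrwB)
log2(9855/8438) = 0.224  (jarD)
log2(266270/26404) = 3.334  (cgxE)
prdC is most strongly downregulated.

-2.425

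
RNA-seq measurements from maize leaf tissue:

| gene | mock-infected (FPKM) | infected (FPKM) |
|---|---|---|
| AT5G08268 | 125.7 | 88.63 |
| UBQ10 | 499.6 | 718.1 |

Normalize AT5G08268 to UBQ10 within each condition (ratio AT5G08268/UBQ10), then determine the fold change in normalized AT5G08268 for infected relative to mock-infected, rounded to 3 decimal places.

0.491

AT5G08268/UBQ10 (mock-infected) = 125.7 / 499.6 = 0.2516
AT5G08268/UBQ10 (infected) = 88.63 / 718.1 = 0.12342
Fold change = 0.12342 / 0.2516 = 0.4905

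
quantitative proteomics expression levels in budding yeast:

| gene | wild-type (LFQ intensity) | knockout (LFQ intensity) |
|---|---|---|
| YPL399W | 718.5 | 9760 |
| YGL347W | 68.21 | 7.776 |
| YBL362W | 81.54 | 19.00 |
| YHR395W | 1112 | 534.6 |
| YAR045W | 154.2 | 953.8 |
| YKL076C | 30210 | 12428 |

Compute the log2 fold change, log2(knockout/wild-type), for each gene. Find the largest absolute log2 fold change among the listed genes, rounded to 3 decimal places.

3.764

log2(9760/718.5) = 3.764  (YPL399W)
log2(7.776/68.21) = -3.133  (YGL347W)
log2(19.00/81.54) = -2.102  (YBL362W)
log2(534.6/1112) = -1.057  (YHR395W)
log2(953.8/154.2) = 2.629  (YAR045W)
log2(12428/30210) = -1.281  (YKL076C)
The largest magnitude belongs to YPL399W.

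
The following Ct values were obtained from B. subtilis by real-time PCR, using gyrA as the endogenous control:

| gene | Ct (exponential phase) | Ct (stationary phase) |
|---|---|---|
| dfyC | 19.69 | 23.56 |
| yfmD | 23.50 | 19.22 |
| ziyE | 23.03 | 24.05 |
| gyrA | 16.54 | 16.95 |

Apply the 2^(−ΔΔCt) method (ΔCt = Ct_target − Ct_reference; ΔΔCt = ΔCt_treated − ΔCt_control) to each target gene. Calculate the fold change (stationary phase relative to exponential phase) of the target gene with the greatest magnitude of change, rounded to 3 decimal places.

25.813

dfyC: ΔΔCt = (23.56−16.95) − (19.69−16.54) = 6.61 − 3.15 = 3.46; fold change = 2^-3.46 = 0.091
yfmD: ΔΔCt = (19.22−16.95) − (23.50−16.54) = 2.27 − 6.96 = -4.69; fold change = 2^4.69 = 25.813
ziyE: ΔΔCt = (24.05−16.95) − (23.03−16.54) = 7.10 − 6.49 = 0.61; fold change = 2^-0.61 = 0.655
yfmD has the largest |ΔΔCt| = 4.69.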